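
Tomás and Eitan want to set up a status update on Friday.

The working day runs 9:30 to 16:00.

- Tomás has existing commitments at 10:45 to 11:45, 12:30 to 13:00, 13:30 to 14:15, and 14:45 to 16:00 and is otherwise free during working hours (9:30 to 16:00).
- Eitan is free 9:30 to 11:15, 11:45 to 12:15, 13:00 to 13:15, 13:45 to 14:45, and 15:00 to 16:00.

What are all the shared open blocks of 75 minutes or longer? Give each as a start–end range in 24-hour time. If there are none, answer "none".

09:30–10:45

Tomás free within 09:30–16:00: 09:30–10:45, 11:45–12:30, 13:00–13:30, 14:15–14:45.
Tomás ∩ Eitan: 09:30–10:45, 11:45–12:15, 13:00–13:15, 14:15–14:45.
Windows ≥ 75 min: 09:30–10:45.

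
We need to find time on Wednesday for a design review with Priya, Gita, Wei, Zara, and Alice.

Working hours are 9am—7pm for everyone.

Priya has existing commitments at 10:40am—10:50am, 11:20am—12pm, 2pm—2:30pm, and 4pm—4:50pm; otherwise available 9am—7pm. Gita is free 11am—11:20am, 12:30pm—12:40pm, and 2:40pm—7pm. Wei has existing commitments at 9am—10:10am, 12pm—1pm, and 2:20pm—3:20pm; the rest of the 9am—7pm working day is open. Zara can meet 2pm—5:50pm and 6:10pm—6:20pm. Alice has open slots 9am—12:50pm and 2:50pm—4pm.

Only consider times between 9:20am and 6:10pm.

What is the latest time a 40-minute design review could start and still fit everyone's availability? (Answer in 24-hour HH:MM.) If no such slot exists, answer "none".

15:20

Priya free within 09:00–19:00: 09:00–10:40, 10:50–11:20, 12:00–14:00, 14:30–16:00, 16:50–19:00.
Wei free within 09:00–19:00: 10:10–12:00, 13:00–14:20, 15:20–19:00.
Priya ∩ Gita: 11:00–11:20, 12:30–12:40, 14:40–16:00, 16:50–19:00.
Priya ∩ Gita ∩ Wei: 11:00–11:20, 15:20–16:00, 16:50–19:00.
Priya ∩ Gita ∩ Wei ∩ Zara: 15:20–16:00, 16:50–17:50, 18:10–18:20.
Priya ∩ Gita ∩ Wei ∩ Zara ∩ Alice: 15:20–16:00.
Restricted to 09:20–18:10: 15:20–16:00.
Windows ≥ 40 min: 15:20–16:00.
Latest start in the last window 15:20–16:00 is 16:00 − 40 min = 15:20.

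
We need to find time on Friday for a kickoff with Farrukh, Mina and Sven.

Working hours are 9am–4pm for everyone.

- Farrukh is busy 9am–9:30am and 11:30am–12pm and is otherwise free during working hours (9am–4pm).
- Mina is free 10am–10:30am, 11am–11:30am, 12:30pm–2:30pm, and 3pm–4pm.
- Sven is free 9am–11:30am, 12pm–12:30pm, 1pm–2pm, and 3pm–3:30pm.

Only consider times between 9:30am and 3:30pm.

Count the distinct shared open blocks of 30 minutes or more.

Farrukh free within 09:00–16:00: 09:30–11:30, 12:00–16:00.
Farrukh ∩ Mina: 10:00–10:30, 11:00–11:30, 12:30–14:30, 15:00–16:00.
Farrukh ∩ Mina ∩ Sven: 10:00–10:30, 11:00–11:30, 13:00–14:00, 15:00–15:30.
Restricted to 09:30–15:30: 10:00–10:30, 11:00–11:30, 13:00–14:00, 15:00–15:30.
Windows ≥ 30 min: 10:00–10:30, 11:00–11:30, 13:00–14:00, 15:00–15:30.
That's 4 windows.

4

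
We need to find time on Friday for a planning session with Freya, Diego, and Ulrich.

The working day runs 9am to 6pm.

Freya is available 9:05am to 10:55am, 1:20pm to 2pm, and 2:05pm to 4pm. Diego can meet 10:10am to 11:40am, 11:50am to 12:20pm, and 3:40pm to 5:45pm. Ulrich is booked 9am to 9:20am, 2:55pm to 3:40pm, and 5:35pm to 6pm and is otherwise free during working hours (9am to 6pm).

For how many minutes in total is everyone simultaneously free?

Ulrich free within 09:00–18:00: 09:20–14:55, 15:40–17:35.
Freya ∩ Diego: 10:10–10:55, 15:40–16:00.
Freya ∩ Diego ∩ Ulrich: 10:10–10:55, 15:40–16:00.
Total common minutes: 45 + 20 = 65.

65 minutes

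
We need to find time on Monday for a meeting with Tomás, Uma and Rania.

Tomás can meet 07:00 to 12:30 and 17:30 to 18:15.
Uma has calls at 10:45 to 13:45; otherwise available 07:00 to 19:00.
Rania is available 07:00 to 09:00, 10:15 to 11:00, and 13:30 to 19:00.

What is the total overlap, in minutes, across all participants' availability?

Uma free within 07:00–19:00: 07:00–10:45, 13:45–19:00.
Tomás ∩ Uma: 07:00–10:45, 17:30–18:15.
Tomás ∩ Uma ∩ Rania: 07:00–09:00, 10:15–10:45, 17:30–18:15.
Total common minutes: 120 + 30 + 45 = 195.

195 minutes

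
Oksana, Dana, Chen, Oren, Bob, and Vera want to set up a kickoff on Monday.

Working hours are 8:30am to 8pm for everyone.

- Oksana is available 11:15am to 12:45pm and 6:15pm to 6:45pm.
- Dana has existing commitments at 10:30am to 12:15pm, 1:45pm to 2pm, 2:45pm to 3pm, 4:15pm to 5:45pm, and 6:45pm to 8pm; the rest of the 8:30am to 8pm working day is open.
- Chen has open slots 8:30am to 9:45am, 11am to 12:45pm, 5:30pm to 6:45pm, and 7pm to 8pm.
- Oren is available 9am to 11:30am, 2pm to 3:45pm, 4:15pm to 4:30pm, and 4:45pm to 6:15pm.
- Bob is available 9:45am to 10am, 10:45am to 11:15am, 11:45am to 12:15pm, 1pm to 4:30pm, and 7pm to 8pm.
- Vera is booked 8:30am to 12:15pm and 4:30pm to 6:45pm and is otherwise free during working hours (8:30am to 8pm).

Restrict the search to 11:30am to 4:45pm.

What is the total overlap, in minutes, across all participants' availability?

0 minutes

Dana free within 08:30–20:00: 08:30–10:30, 12:15–13:45, 14:00–14:45, 15:00–16:15, 17:45–18:45.
Vera free within 08:30–20:00: 12:15–16:30, 18:45–20:00.
Oksana ∩ Dana: 12:15–12:45, 18:15–18:45.
Oksana ∩ Dana ∩ Chen: 12:15–12:45, 18:15–18:45.
Oksana ∩ Dana ∩ Chen ∩ Oren: (none).
Oksana ∩ Dana ∩ Chen ∩ Oren ∩ Bob: (none).
Oksana ∩ Dana ∩ Chen ∩ Oren ∩ Bob ∩ Vera: (none).
Restricted to 11:30–16:45: (none).
Total common minutes: 0.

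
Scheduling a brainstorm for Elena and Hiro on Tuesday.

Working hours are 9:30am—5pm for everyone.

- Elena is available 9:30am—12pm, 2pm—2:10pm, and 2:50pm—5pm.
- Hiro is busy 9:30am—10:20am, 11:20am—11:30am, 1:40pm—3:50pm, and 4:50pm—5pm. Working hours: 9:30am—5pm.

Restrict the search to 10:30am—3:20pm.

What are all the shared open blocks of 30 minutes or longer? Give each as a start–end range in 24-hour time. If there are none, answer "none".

10:30–11:20, 11:30–12:00

Hiro free within 09:30–17:00: 10:20–11:20, 11:30–13:40, 15:50–16:50.
Elena ∩ Hiro: 10:20–11:20, 11:30–12:00, 15:50–16:50.
Restricted to 10:30–15:20: 10:30–11:20, 11:30–12:00.
Windows ≥ 30 min: 10:30–11:20, 11:30–12:00.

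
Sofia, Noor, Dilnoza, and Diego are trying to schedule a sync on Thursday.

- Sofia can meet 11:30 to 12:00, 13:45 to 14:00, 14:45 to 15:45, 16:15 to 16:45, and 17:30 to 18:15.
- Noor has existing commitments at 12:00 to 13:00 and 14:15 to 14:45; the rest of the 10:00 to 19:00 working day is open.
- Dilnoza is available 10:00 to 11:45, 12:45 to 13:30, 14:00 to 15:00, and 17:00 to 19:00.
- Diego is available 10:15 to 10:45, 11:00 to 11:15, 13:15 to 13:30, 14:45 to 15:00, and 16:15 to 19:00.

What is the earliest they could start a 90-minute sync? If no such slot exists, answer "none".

Noor free within 10:00–19:00: 10:00–12:00, 13:00–14:15, 14:45–19:00.
Sofia ∩ Noor: 11:30–12:00, 13:45–14:00, 14:45–15:45, 16:15–16:45, 17:30–18:15.
Sofia ∩ Noor ∩ Dilnoza: 11:30–11:45, 14:45–15:00, 17:30–18:15.
Sofia ∩ Noor ∩ Dilnoza ∩ Diego: 14:45–15:00, 17:30–18:15.
Windows ≥ 90 min: (none).

none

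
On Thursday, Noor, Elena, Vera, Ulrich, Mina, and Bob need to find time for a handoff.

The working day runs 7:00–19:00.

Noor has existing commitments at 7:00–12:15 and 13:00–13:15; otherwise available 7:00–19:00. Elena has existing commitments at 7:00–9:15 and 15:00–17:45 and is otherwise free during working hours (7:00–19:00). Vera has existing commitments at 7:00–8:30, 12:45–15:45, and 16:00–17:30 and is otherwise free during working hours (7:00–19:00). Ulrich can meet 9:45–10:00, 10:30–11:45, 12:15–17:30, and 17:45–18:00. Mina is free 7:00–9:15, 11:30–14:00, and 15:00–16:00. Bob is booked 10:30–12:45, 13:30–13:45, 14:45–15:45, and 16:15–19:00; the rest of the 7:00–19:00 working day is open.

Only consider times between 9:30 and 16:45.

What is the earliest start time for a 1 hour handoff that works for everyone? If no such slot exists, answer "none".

Noor free within 07:00–19:00: 12:15–13:00, 13:15–19:00.
Elena free within 07:00–19:00: 09:15–15:00, 17:45–19:00.
Vera free within 07:00–19:00: 08:30–12:45, 15:45–16:00, 17:30–19:00.
Bob free within 07:00–19:00: 07:00–10:30, 12:45–13:30, 13:45–14:45, 15:45–16:15.
Noor ∩ Elena: 12:15–13:00, 13:15–15:00, 17:45–19:00.
Noor ∩ Elena ∩ Vera: 12:15–12:45, 17:45–19:00.
Noor ∩ Elena ∩ Vera ∩ Ulrich: 12:15–12:45, 17:45–18:00.
Noor ∩ Elena ∩ Vera ∩ Ulrich ∩ Mina: 12:15–12:45.
Noor ∩ Elena ∩ Vera ∩ Ulrich ∩ Mina ∩ Bob: (none).
Restricted to 09:30–16:45: (none).
Windows ≥ 60 min: (none).

none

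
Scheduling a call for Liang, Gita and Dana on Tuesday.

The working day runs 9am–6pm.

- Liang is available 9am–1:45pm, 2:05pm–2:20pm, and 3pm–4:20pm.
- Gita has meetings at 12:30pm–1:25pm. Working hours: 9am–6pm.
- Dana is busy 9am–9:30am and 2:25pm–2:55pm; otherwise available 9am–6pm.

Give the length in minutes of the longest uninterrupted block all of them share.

180 minutes

Gita free within 09:00–18:00: 09:00–12:30, 13:25–18:00.
Dana free within 09:00–18:00: 09:30–14:25, 14:55–18:00.
Liang ∩ Gita: 09:00–12:30, 13:25–13:45, 14:05–14:20, 15:00–16:20.
Liang ∩ Gita ∩ Dana: 09:30–12:30, 13:25–13:45, 14:05–14:20, 15:00–16:20.
Common window lengths: 180, 20, 15, 80 min; longest is 180.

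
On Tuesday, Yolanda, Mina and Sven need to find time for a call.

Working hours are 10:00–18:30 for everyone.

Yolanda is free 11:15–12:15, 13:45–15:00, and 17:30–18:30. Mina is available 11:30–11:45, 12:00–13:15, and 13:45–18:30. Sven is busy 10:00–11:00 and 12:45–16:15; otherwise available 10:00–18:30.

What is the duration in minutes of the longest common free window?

60 minutes

Sven free within 10:00–18:30: 11:00–12:45, 16:15–18:30.
Yolanda ∩ Mina: 11:30–11:45, 12:00–12:15, 13:45–15:00, 17:30–18:30.
Yolanda ∩ Mina ∩ Sven: 11:30–11:45, 12:00–12:15, 17:30–18:30.
Common window lengths: 15, 15, 60 min; longest is 60.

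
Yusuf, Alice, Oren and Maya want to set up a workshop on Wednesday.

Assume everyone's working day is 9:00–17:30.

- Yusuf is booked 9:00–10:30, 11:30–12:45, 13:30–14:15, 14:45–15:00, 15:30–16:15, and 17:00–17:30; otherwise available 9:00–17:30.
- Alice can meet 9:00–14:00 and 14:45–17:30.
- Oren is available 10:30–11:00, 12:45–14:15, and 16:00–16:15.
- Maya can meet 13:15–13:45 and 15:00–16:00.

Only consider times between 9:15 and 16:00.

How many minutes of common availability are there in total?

Yusuf free within 09:00–17:30: 10:30–11:30, 12:45–13:30, 14:15–14:45, 15:00–15:30, 16:15–17:00.
Yusuf ∩ Alice: 10:30–11:30, 12:45–13:30, 15:00–15:30, 16:15–17:00.
Yusuf ∩ Alice ∩ Oren: 10:30–11:00, 12:45–13:30.
Yusuf ∩ Alice ∩ Oren ∩ Maya: 13:15–13:30.
Restricted to 09:15–16:00: 13:15–13:30.
Total common minutes: 15.

15 minutes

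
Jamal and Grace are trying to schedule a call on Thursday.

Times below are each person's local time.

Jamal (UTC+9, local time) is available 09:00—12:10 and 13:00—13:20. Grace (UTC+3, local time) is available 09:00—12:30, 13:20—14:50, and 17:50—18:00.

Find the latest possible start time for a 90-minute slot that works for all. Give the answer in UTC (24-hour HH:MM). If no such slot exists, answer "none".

none

Jamal → UTC: 00:00–03:10, 04:00–04:20.
Grace → UTC: 06:00–09:30, 10:20–11:50, 14:50–15:00.
Jamal ∩ Grace: (none).
Windows ≥ 90 min: (none).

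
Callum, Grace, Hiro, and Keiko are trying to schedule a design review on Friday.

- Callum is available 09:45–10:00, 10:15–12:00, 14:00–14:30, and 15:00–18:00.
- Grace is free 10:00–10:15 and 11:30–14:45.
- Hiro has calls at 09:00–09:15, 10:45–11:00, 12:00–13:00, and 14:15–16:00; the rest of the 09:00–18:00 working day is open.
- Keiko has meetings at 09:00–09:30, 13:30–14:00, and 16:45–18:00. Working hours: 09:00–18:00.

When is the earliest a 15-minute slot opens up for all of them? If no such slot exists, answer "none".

11:30

Hiro free within 09:00–18:00: 09:15–10:45, 11:00–12:00, 13:00–14:15, 16:00–18:00.
Keiko free within 09:00–18:00: 09:30–13:30, 14:00–16:45.
Callum ∩ Grace: 11:30–12:00, 14:00–14:30.
Callum ∩ Grace ∩ Hiro: 11:30–12:00, 14:00–14:15.
Callum ∩ Grace ∩ Hiro ∩ Keiko: 11:30–12:00, 14:00–14:15.
Windows ≥ 15 min: 11:30–12:00, 14:00–14:15.
Earliest such window starts at 11:30.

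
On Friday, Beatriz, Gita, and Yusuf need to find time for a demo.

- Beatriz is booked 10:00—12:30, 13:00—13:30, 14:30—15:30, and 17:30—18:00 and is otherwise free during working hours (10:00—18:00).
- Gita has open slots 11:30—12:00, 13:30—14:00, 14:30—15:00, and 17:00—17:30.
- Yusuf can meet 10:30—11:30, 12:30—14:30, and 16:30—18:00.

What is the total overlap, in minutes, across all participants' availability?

60 minutes

Beatriz free within 10:00–18:00: 12:30–13:00, 13:30–14:30, 15:30–17:30.
Beatriz ∩ Gita: 13:30–14:00, 17:00–17:30.
Beatriz ∩ Gita ∩ Yusuf: 13:30–14:00, 17:00–17:30.
Total common minutes: 30 + 30 = 60.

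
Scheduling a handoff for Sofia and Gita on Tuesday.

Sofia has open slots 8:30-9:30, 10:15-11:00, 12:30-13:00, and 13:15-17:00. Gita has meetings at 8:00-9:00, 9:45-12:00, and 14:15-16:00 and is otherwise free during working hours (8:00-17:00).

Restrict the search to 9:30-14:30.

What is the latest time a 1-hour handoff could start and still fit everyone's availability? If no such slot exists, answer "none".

Gita free within 08:00–17:00: 09:00–09:45, 12:00–14:15, 16:00–17:00.
Sofia ∩ Gita: 09:00–09:30, 12:30–13:00, 13:15–14:15, 16:00–17:00.
Restricted to 09:30–14:30: 12:30–13:00, 13:15–14:15.
Windows ≥ 60 min: 13:15–14:15.
Latest start in the last window 13:15–14:15 is 14:15 − 60 min = 13:15.

13:15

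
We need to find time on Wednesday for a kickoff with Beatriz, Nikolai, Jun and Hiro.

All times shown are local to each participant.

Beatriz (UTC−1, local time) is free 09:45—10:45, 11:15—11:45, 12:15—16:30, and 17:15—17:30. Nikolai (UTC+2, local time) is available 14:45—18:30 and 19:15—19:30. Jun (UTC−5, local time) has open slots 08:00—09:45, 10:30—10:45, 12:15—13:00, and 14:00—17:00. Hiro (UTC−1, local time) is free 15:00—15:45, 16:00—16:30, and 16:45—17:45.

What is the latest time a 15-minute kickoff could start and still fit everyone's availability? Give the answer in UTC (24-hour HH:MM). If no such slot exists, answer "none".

Beatriz → UTC: 10:45–11:45, 12:15–12:45, 13:15–17:30, 18:15–18:30.
Nikolai → UTC: 12:45–16:30, 17:15–17:30.
Jun → UTC: 13:00–14:45, 15:30–15:45, 17:15–18:00, 19:00–22:00.
Hiro → UTC: 16:00–16:45, 17:00–17:30, 17:45–18:45.
Beatriz ∩ Nikolai: 13:15–16:30, 17:15–17:30.
Beatriz ∩ Nikolai ∩ Jun: 13:15–14:45, 15:30–15:45, 17:15–17:30.
Beatriz ∩ Nikolai ∩ Jun ∩ Hiro: 17:15–17:30.
Windows ≥ 15 min: 17:15–17:30.
Latest start in the last window 17:15–17:30 is 17:30 − 15 min = 17:15.

17:15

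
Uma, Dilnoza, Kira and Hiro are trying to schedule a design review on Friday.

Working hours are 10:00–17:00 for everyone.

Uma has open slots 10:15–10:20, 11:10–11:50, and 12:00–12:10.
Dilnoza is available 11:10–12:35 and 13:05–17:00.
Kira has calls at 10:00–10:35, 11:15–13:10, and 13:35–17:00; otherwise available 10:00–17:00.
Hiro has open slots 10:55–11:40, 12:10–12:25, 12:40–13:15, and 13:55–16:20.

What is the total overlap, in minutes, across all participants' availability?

Kira free within 10:00–17:00: 10:35–11:15, 13:10–13:35.
Uma ∩ Dilnoza: 11:10–11:50, 12:00–12:10.
Uma ∩ Dilnoza ∩ Kira: 11:10–11:15.
Uma ∩ Dilnoza ∩ Kira ∩ Hiro: 11:10–11:15.
Total common minutes: 5.

5 minutes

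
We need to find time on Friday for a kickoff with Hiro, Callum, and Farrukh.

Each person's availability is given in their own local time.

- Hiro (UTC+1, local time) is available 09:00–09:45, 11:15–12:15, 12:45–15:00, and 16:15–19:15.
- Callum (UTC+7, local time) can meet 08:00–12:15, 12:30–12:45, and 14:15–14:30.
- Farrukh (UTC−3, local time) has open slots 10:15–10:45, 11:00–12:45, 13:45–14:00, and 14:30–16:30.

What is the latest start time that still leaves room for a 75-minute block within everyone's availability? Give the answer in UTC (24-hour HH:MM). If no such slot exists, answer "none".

none

Hiro → UTC: 08:00–08:45, 10:15–11:15, 11:45–14:00, 15:15–18:15.
Callum → UTC: 01:00–05:15, 05:30–05:45, 07:15–07:30.
Farrukh → UTC: 13:15–13:45, 14:00–15:45, 16:45–17:00, 17:30–19:30.
Hiro ∩ Callum: (none).
Hiro ∩ Callum ∩ Farrukh: (none).
Windows ≥ 75 min: (none).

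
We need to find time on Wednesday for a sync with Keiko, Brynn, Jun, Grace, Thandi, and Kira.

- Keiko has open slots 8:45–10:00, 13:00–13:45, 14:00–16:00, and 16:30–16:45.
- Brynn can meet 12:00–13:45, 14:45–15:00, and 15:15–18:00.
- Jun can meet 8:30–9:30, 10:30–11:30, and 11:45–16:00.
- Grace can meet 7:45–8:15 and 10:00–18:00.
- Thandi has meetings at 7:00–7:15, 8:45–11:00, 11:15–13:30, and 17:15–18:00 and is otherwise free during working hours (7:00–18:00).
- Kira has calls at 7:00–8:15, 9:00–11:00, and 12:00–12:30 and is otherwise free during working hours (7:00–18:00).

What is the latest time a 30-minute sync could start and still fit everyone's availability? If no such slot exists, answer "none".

Thandi free within 07:00–18:00: 07:15–08:45, 11:00–11:15, 13:30–17:15.
Kira free within 07:00–18:00: 08:15–09:00, 11:00–12:00, 12:30–18:00.
Keiko ∩ Brynn: 13:00–13:45, 14:45–15:00, 15:15–16:00, 16:30–16:45.
Keiko ∩ Brynn ∩ Jun: 13:00–13:45, 14:45–15:00, 15:15–16:00.
Keiko ∩ Brynn ∩ Jun ∩ Grace: 13:00–13:45, 14:45–15:00, 15:15–16:00.
Keiko ∩ Brynn ∩ Jun ∩ Grace ∩ Thandi: 13:30–13:45, 14:45–15:00, 15:15–16:00.
Keiko ∩ Brynn ∩ Jun ∩ Grace ∩ Thandi ∩ Kira: 13:30–13:45, 14:45–15:00, 15:15–16:00.
Windows ≥ 30 min: 15:15–16:00.
Latest start in the last window 15:15–16:00 is 16:00 − 30 min = 15:30.

15:30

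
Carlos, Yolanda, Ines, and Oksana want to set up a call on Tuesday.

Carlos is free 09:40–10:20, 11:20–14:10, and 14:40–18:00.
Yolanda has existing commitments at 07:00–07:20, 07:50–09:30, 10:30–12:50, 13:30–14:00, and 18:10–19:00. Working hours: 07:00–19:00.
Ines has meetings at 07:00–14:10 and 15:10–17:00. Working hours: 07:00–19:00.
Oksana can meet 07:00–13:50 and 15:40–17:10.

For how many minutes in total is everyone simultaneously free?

Yolanda free within 07:00–19:00: 07:20–07:50, 09:30–10:30, 12:50–13:30, 14:00–18:10.
Ines free within 07:00–19:00: 14:10–15:10, 17:00–19:00.
Carlos ∩ Yolanda: 09:40–10:20, 12:50–13:30, 14:00–14:10, 14:40–18:00.
Carlos ∩ Yolanda ∩ Ines: 14:40–15:10, 17:00–18:00.
Carlos ∩ Yolanda ∩ Ines ∩ Oksana: 17:00–17:10.
Total common minutes: 10.

10 minutes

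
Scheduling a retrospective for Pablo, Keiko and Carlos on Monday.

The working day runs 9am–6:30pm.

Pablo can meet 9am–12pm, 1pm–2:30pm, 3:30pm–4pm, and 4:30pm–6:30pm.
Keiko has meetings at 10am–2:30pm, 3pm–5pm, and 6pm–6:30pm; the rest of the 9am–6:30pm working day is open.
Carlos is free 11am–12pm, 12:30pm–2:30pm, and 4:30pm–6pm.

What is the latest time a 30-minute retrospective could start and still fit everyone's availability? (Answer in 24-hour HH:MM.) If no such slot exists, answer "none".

Keiko free within 09:00–18:30: 09:00–10:00, 14:30–15:00, 17:00–18:00.
Pablo ∩ Keiko: 09:00–10:00, 17:00–18:00.
Pablo ∩ Keiko ∩ Carlos: 17:00–18:00.
Windows ≥ 30 min: 17:00–18:00.
Latest start in the last window 17:00–18:00 is 18:00 − 30 min = 17:30.

17:30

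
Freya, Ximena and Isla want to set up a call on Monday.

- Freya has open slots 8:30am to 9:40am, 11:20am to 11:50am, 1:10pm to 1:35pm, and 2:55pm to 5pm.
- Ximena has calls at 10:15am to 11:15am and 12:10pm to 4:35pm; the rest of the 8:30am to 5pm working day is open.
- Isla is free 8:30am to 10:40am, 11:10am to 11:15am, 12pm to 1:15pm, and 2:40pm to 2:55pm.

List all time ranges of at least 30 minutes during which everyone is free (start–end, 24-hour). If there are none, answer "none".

Ximena free within 08:30–17:00: 08:30–10:15, 11:15–12:10, 16:35–17:00.
Freya ∩ Ximena: 08:30–09:40, 11:20–11:50, 16:35–17:00.
Freya ∩ Ximena ∩ Isla: 08:30–09:40.
Windows ≥ 30 min: 08:30–09:40.

08:30–09:40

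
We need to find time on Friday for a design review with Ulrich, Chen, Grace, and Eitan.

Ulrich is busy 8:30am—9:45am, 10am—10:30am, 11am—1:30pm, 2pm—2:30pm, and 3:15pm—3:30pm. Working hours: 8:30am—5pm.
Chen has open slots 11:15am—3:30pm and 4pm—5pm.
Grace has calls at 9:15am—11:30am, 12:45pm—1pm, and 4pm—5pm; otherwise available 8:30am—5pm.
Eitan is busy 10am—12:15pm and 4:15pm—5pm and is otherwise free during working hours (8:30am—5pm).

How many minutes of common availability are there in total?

Ulrich free within 08:30–17:00: 09:45–10:00, 10:30–11:00, 13:30–14:00, 14:30–15:15, 15:30–17:00.
Grace free within 08:30–17:00: 08:30–09:15, 11:30–12:45, 13:00–16:00.
Eitan free within 08:30–17:00: 08:30–10:00, 12:15–16:15.
Ulrich ∩ Chen: 13:30–14:00, 14:30–15:15, 16:00–17:00.
Ulrich ∩ Chen ∩ Grace: 13:30–14:00, 14:30–15:15.
Ulrich ∩ Chen ∩ Grace ∩ Eitan: 13:30–14:00, 14:30–15:15.
Total common minutes: 30 + 45 = 75.

75 minutes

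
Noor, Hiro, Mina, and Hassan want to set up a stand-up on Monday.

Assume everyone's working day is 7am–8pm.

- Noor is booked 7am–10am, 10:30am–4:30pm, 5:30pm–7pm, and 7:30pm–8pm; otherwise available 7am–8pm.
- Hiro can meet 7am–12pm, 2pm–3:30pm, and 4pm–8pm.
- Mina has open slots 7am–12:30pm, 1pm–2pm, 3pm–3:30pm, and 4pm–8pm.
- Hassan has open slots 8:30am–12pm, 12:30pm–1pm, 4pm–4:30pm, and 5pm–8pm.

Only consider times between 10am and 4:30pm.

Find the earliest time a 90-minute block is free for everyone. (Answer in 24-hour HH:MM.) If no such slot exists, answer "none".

none

Noor free within 07:00–20:00: 10:00–10:30, 16:30–17:30, 19:00–19:30.
Noor ∩ Hiro: 10:00–10:30, 16:30–17:30, 19:00–19:30.
Noor ∩ Hiro ∩ Mina: 10:00–10:30, 16:30–17:30, 19:00–19:30.
Noor ∩ Hiro ∩ Mina ∩ Hassan: 10:00–10:30, 17:00–17:30, 19:00–19:30.
Restricted to 10:00–16:30: 10:00–10:30.
Windows ≥ 90 min: (none).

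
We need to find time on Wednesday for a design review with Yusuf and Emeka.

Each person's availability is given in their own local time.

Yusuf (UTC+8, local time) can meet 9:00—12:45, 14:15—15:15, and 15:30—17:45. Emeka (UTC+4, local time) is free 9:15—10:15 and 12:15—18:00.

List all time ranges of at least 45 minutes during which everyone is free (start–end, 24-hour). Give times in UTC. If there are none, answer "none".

08:15–09:45

Yusuf → UTC: 01:00–04:45, 06:15–07:15, 07:30–09:45.
Emeka → UTC: 05:15–06:15, 08:15–14:00.
Yusuf ∩ Emeka: 08:15–09:45.
Windows ≥ 45 min: 08:15–09:45.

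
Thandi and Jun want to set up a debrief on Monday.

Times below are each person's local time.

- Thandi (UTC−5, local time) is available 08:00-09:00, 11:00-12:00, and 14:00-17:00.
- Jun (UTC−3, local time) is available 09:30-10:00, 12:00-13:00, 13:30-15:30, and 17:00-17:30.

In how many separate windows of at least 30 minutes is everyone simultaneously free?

Thandi → UTC: 13:00–14:00, 16:00–17:00, 19:00–22:00.
Jun → UTC: 12:30–13:00, 15:00–16:00, 16:30–18:30, 20:00–20:30.
Thandi ∩ Jun: 16:30–17:00, 20:00–20:30.
Windows ≥ 30 min: 16:30–17:00, 20:00–20:30.
That's 2 windows.

2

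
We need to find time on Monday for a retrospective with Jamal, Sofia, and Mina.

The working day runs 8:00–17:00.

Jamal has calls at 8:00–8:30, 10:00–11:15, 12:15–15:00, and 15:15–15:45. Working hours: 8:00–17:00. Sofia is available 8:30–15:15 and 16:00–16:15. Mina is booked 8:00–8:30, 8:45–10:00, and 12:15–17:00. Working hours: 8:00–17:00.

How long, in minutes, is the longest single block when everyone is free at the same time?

Jamal free within 08:00–17:00: 08:30–10:00, 11:15–12:15, 15:00–15:15, 15:45–17:00.
Mina free within 08:00–17:00: 08:30–08:45, 10:00–12:15.
Jamal ∩ Sofia: 08:30–10:00, 11:15–12:15, 15:00–15:15, 16:00–16:15.
Jamal ∩ Sofia ∩ Mina: 08:30–08:45, 11:15–12:15.
Common window lengths: 15, 60 min; longest is 60.

60 minutes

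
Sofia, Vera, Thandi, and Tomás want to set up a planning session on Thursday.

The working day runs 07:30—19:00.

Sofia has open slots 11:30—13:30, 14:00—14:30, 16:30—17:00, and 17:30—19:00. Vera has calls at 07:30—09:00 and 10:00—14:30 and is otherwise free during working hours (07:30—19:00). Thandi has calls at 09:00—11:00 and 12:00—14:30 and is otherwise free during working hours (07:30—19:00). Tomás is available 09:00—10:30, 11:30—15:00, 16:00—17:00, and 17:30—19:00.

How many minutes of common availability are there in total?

Vera free within 07:30–19:00: 09:00–10:00, 14:30–19:00.
Thandi free within 07:30–19:00: 07:30–09:00, 11:00–12:00, 14:30–19:00.
Sofia ∩ Vera: 16:30–17:00, 17:30–19:00.
Sofia ∩ Vera ∩ Thandi: 16:30–17:00, 17:30–19:00.
Sofia ∩ Vera ∩ Thandi ∩ Tomás: 16:30–17:00, 17:30–19:00.
Total common minutes: 30 + 90 = 120.

120 minutes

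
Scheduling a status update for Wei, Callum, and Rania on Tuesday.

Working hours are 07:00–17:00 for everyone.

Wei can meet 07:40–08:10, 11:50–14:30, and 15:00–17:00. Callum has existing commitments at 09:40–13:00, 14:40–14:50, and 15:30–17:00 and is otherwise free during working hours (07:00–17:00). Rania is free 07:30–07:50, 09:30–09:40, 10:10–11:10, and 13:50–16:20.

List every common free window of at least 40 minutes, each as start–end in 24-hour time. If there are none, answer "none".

Callum free within 07:00–17:00: 07:00–09:40, 13:00–14:40, 14:50–15:30.
Wei ∩ Callum: 07:40–08:10, 13:00–14:30, 15:00–15:30.
Wei ∩ Callum ∩ Rania: 07:40–07:50, 13:50–14:30, 15:00–15:30.
Windows ≥ 40 min: 13:50–14:30.

13:50–14:30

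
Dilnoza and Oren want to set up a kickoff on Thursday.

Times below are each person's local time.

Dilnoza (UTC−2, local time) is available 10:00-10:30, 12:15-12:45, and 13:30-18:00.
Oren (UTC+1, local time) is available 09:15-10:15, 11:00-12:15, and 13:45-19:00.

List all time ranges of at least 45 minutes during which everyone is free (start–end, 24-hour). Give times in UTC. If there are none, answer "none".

15:30–18:00

Dilnoza → UTC: 12:00–12:30, 14:15–14:45, 15:30–20:00.
Oren → UTC: 08:15–09:15, 10:00–11:15, 12:45–18:00.
Dilnoza ∩ Oren: 14:15–14:45, 15:30–18:00.
Windows ≥ 45 min: 15:30–18:00.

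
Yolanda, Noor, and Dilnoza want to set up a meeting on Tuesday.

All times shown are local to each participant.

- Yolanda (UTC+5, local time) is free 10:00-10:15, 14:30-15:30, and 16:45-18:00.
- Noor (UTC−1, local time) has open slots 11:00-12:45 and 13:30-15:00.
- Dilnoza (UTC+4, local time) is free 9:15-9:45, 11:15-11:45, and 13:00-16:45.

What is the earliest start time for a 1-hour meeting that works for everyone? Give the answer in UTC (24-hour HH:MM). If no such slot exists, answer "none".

none

Yolanda → UTC: 05:00–05:15, 09:30–10:30, 11:45–13:00.
Noor → UTC: 12:00–13:45, 14:30–16:00.
Dilnoza → UTC: 05:15–05:45, 07:15–07:45, 09:00–12:45.
Yolanda ∩ Noor: 12:00–13:00.
Yolanda ∩ Noor ∩ Dilnoza: 12:00–12:45.
Windows ≥ 60 min: (none).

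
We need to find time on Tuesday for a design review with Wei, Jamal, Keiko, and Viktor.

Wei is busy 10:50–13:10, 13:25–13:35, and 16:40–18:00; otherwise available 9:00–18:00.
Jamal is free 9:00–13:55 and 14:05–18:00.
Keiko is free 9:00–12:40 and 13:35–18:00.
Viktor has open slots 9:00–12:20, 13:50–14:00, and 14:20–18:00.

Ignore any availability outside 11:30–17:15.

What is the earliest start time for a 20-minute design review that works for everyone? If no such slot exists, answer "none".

Wei free within 09:00–18:00: 09:00–10:50, 13:10–13:25, 13:35–16:40.
Wei ∩ Jamal: 09:00–10:50, 13:10–13:25, 13:35–13:55, 14:05–16:40.
Wei ∩ Jamal ∩ Keiko: 09:00–10:50, 13:35–13:55, 14:05–16:40.
Wei ∩ Jamal ∩ Keiko ∩ Viktor: 09:00–10:50, 13:50–13:55, 14:20–16:40.
Restricted to 11:30–17:15: 13:50–13:55, 14:20–16:40.
Windows ≥ 20 min: 14:20–16:40.
Earliest such window starts at 14:20.

14:20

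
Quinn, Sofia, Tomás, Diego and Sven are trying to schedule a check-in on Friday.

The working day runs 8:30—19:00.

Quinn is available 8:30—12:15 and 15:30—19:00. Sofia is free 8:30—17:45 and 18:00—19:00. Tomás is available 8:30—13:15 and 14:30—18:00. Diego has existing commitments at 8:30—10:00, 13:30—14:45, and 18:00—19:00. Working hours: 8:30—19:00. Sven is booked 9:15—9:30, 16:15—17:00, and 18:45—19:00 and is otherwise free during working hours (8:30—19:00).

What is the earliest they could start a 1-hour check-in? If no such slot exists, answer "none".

Diego free within 08:30–19:00: 10:00–13:30, 14:45–18:00.
Sven free within 08:30–19:00: 08:30–09:15, 09:30–16:15, 17:00–18:45.
Quinn ∩ Sofia: 08:30–12:15, 15:30–17:45, 18:00–19:00.
Quinn ∩ Sofia ∩ Tomás: 08:30–12:15, 15:30–17:45.
Quinn ∩ Sofia ∩ Tomás ∩ Diego: 10:00–12:15, 15:30–17:45.
Quinn ∩ Sofia ∩ Tomás ∩ Diego ∩ Sven: 10:00–12:15, 15:30–16:15, 17:00–17:45.
Windows ≥ 60 min: 10:00–12:15.
Earliest such window starts at 10:00.

10:00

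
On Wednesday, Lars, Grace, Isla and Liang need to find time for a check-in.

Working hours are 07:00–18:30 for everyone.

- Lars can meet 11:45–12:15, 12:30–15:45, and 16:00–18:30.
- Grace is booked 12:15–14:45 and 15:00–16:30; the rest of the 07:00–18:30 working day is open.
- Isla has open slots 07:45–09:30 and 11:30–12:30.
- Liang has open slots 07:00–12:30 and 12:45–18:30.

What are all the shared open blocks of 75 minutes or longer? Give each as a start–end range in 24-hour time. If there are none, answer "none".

Grace free within 07:00–18:30: 07:00–12:15, 14:45–15:00, 16:30–18:30.
Lars ∩ Grace: 11:45–12:15, 14:45–15:00, 16:30–18:30.
Lars ∩ Grace ∩ Isla: 11:45–12:15.
Lars ∩ Grace ∩ Isla ∩ Liang: 11:45–12:15.
Windows ≥ 75 min: (none).

none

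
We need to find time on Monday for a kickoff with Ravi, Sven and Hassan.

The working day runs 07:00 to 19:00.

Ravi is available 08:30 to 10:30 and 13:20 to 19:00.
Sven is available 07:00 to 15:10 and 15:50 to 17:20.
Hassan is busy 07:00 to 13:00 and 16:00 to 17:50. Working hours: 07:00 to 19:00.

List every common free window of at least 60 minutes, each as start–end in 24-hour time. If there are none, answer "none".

Hassan free within 07:00–19:00: 13:00–16:00, 17:50–19:00.
Ravi ∩ Sven: 08:30–10:30, 13:20–15:10, 15:50–17:20.
Ravi ∩ Sven ∩ Hassan: 13:20–15:10, 15:50–16:00.
Windows ≥ 60 min: 13:20–15:10.

13:20–15:10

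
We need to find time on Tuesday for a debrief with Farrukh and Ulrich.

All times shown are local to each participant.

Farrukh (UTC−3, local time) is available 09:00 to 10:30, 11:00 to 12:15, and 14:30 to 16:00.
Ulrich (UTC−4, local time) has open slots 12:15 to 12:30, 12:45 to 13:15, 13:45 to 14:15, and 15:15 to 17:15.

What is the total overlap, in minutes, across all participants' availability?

Farrukh → UTC: 12:00–13:30, 14:00–15:15, 17:30–19:00.
Ulrich → UTC: 16:15–16:30, 16:45–17:15, 17:45–18:15, 19:15–21:15.
Farrukh ∩ Ulrich: 17:45–18:15.
Total common minutes: 30.

30 minutes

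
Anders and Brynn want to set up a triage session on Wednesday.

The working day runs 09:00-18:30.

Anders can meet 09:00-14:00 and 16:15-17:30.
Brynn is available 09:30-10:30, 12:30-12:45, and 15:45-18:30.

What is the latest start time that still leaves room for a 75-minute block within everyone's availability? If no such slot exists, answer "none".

16:15

Anders ∩ Brynn: 09:30–10:30, 12:30–12:45, 16:15–17:30.
Windows ≥ 75 min: 16:15–17:30.
Latest start in the last window 16:15–17:30 is 17:30 − 75 min = 16:15.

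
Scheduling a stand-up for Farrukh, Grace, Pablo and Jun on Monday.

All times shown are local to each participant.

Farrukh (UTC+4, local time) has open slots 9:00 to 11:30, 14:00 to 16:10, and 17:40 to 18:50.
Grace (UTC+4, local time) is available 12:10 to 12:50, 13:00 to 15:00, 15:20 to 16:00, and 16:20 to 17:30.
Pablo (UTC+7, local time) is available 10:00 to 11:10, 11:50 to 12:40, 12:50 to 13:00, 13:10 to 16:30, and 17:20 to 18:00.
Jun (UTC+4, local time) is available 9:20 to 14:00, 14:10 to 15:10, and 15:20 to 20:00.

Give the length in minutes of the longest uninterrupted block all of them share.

Farrukh → UTC: 05:00–07:30, 10:00–12:10, 13:40–14:50.
Grace → UTC: 08:10–08:50, 09:00–11:00, 11:20–12:00, 12:20–13:30.
Pablo → UTC: 03:00–04:10, 04:50–05:40, 05:50–06:00, 06:10–09:30, 10:20–11:00.
Jun → UTC: 05:20–10:00, 10:10–11:10, 11:20–16:00.
Farrukh ∩ Grace: 10:00–11:00, 11:20–12:00.
Farrukh ∩ Grace ∩ Pablo: 10:20–11:00.
Farrukh ∩ Grace ∩ Pablo ∩ Jun: 10:20–11:00.
Single common window of 40 minutes.

40 minutes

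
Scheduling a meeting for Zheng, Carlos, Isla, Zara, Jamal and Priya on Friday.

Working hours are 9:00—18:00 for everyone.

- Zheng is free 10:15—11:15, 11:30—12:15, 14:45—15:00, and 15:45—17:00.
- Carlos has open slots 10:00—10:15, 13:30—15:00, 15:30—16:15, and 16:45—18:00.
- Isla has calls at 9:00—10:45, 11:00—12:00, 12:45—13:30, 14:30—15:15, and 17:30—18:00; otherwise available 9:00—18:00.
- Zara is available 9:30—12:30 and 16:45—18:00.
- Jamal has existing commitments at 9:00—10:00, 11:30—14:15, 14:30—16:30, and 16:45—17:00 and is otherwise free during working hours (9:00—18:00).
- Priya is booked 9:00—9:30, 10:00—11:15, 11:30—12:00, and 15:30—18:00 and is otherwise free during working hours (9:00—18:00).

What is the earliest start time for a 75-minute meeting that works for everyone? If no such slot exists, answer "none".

none

Isla free within 09:00–18:00: 10:45–11:00, 12:00–12:45, 13:30–14:30, 15:15–17:30.
Jamal free within 09:00–18:00: 10:00–11:30, 14:15–14:30, 16:30–16:45, 17:00–18:00.
Priya free within 09:00–18:00: 09:30–10:00, 11:15–11:30, 12:00–15:30.
Zheng ∩ Carlos: 14:45–15:00, 15:45–16:15, 16:45–17:00.
Zheng ∩ Carlos ∩ Isla: 15:45–16:15, 16:45–17:00.
Zheng ∩ Carlos ∩ Isla ∩ Zara: 16:45–17:00.
Zheng ∩ Carlos ∩ Isla ∩ Zara ∩ Jamal: (none).
Zheng ∩ Carlos ∩ Isla ∩ Zara ∩ Jamal ∩ Priya: (none).
Windows ≥ 75 min: (none).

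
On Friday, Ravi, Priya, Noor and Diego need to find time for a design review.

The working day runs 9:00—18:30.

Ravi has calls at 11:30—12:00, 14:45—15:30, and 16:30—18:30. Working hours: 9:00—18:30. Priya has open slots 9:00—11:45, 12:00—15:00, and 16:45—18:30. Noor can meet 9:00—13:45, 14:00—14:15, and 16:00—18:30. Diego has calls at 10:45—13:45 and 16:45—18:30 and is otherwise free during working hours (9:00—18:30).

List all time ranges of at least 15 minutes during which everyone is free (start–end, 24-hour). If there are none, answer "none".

09:00–10:45, 14:00–14:15

Ravi free within 09:00–18:30: 09:00–11:30, 12:00–14:45, 15:30–16:30.
Diego free within 09:00–18:30: 09:00–10:45, 13:45–16:45.
Ravi ∩ Priya: 09:00–11:30, 12:00–14:45.
Ravi ∩ Priya ∩ Noor: 09:00–11:30, 12:00–13:45, 14:00–14:15.
Ravi ∩ Priya ∩ Noor ∩ Diego: 09:00–10:45, 14:00–14:15.
Windows ≥ 15 min: 09:00–10:45, 14:00–14:15.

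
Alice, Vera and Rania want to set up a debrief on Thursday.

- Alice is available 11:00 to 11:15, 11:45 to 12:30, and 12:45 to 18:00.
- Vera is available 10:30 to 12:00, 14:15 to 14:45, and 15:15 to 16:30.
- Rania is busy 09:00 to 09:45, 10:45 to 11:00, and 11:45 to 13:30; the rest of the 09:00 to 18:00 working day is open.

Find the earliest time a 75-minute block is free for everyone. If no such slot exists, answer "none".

Rania free within 09:00–18:00: 09:45–10:45, 11:00–11:45, 13:30–18:00.
Alice ∩ Vera: 11:00–11:15, 11:45–12:00, 14:15–14:45, 15:15–16:30.
Alice ∩ Vera ∩ Rania: 11:00–11:15, 14:15–14:45, 15:15–16:30.
Windows ≥ 75 min: 15:15–16:30.
Earliest such window starts at 15:15.

15:15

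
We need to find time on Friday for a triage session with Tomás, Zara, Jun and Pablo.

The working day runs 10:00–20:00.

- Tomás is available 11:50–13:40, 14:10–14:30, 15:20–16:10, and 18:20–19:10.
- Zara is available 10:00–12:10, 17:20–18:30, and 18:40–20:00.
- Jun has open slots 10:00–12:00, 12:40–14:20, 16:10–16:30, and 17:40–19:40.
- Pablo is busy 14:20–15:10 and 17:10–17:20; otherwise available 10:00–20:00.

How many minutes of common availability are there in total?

Pablo free within 10:00–20:00: 10:00–14:20, 15:10–17:10, 17:20–20:00.
Tomás ∩ Zara: 11:50–12:10, 18:20–18:30, 18:40–19:10.
Tomás ∩ Zara ∩ Jun: 11:50–12:00, 18:20–18:30, 18:40–19:10.
Tomás ∩ Zara ∩ Jun ∩ Pablo: 11:50–12:00, 18:20–18:30, 18:40–19:10.
Total common minutes: 10 + 10 + 30 = 50.

50 minutes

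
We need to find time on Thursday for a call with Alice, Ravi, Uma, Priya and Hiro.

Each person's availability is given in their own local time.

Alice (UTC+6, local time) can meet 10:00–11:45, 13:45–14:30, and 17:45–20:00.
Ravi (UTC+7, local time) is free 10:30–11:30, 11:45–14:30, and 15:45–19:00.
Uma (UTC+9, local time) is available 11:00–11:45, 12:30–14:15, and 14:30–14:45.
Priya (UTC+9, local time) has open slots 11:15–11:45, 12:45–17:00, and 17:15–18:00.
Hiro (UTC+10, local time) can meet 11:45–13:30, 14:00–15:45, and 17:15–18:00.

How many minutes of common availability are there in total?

Alice → UTC: 04:00–05:45, 07:45–08:30, 11:45–14:00.
Ravi → UTC: 03:30–04:30, 04:45–07:30, 08:45–12:00.
Uma → UTC: 02:00–02:45, 03:30–05:15, 05:30–05:45.
Priya → UTC: 02:15–02:45, 03:45–08:00, 08:15–09:00.
Hiro → UTC: 01:45–03:30, 04:00–05:45, 07:15–08:00.
Alice ∩ Ravi: 04:00–04:30, 04:45–05:45, 11:45–12:00.
Alice ∩ Ravi ∩ Uma: 04:00–04:30, 04:45–05:15, 05:30–05:45.
Alice ∩ Ravi ∩ Uma ∩ Priya: 04:00–04:30, 04:45–05:15, 05:30–05:45.
Alice ∩ Ravi ∩ Uma ∩ Priya ∩ Hiro: 04:00–04:30, 04:45–05:15, 05:30–05:45.
Total common minutes: 30 + 30 + 15 = 75.

75 minutes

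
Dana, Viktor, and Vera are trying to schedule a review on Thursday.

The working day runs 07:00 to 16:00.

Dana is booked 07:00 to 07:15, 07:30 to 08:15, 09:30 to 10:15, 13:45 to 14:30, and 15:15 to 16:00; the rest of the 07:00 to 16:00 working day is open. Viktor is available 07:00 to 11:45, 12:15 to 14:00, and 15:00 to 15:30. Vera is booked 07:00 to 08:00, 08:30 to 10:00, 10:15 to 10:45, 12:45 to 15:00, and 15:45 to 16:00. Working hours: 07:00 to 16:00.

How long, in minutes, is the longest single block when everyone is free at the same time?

Dana free within 07:00–16:00: 07:15–07:30, 08:15–09:30, 10:15–13:45, 14:30–15:15.
Vera free within 07:00–16:00: 08:00–08:30, 10:00–10:15, 10:45–12:45, 15:00–15:45.
Dana ∩ Viktor: 07:15–07:30, 08:15–09:30, 10:15–11:45, 12:15–13:45, 15:00–15:15.
Dana ∩ Viktor ∩ Vera: 08:15–08:30, 10:45–11:45, 12:15–12:45, 15:00–15:15.
Common window lengths: 15, 60, 30, 15 min; longest is 60.

60 minutes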